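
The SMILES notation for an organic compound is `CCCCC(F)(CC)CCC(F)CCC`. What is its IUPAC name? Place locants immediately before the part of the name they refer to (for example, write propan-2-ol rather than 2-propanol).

7-ethyl-4,7-difluoroundecane

The longest continuous carbon chain has 11 atoms, so the parent hydride is undecane.
The numbering direction is chosen so that the substituent locant set {4,7,7} is lower than {5,5,8} at the first point of difference.
That gives an ethyl group at C-7; fluoro groups at C-4 and C-7.
Prefixes are listed alphabetically: ethyl, fluoro.
Assembling the pieces gives 7-ethyl-4,7-difluoroundecane.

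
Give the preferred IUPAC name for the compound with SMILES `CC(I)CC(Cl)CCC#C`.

5-chloro-7-iodooct-1-yne

The longest chain bearing the multiple bond is 8 carbons long (octane).
There is one C≡C triple bond, indicated by the ending -yne.
Choose the numbering such that numbering from this end puts the triple bond at C-1 rather than C-7.
This places the triple bond between C-1 and C-2; a chloro group at C-5; an iodo group at C-7.
Substituent prefixes are cited in alphabetical order (multiplying prefixes like di-/tri- are ignored for ordering).
Putting it together: 5-chloro-7-iodooct-1-yne.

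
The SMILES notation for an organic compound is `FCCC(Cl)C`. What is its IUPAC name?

The parent chain contains 4 carbons (butane).
Choose the numbering such that the substituent locant set {1,3} is lower than {2,4} at the first point of difference.
That gives a chloro group at C-3; a fluoro group at C-1.
Substituent prefixes are cited in alphabetical order (multiplying prefixes like di-/tri- are ignored for ordering).
The name is 3-chloro-1-fluorobutane.

3-chloro-1-fluorobutane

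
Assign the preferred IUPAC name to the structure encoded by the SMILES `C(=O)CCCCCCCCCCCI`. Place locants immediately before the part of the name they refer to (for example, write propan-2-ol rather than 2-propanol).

The longest carbon chain that includes the –CHO group has 12 carbons, so the parent hydride is dodecane.
The highest-priority functional group is an aldehyde (terminal –CHO), so the name ends in -al.
The numbering direction is chosen so that the aldehyde carbon is C-1 by definition.
This places an iodo group at C-12.
Putting it together: 12-iodododecanal.

12-iodododecanal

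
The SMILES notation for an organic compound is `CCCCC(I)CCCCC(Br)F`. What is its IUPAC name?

The longest carbon chain is 10 atoms: the parent is decane.
Choose the numbering such that the substituent locant set {1,1,6} is lower than {5,10,10} at the first point of difference.
With this numbering: a bromo group at C-1; a fluoro group at C-1; an iodo group at C-6.
Substituent prefixes are cited in alphabetical order (multiplying prefixes like di-/tri- are ignored for ordering).
The name is 1-bromo-1-fluoro-6-iododecane.

1-bromo-1-fluoro-6-iododecane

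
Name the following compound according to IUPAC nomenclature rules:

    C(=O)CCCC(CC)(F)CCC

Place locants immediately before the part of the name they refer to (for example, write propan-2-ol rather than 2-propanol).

The longest chain bearing the –CHO group is 8 carbons long (octane).
The principal characteristic group is an aldehyde (terminal –CHO), named with the suffix -al.
The numbering direction is chosen so that the aldehyde carbon is C-1 by definition.
With this numbering: an ethyl group at C-5; a fluoro group at C-5.
Substituent prefixes are cited in alphabetical order (multiplying prefixes like di-/tri- are ignored for ordering).
The name is 5-ethyl-5-fluorooctanal.

5-ethyl-5-fluorooctanal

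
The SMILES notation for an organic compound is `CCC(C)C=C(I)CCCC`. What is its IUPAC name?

5-iodo-3-methylnon-4-ene

The longest chain bearing the multiple bond is 9 carbons long (nonane).
A C=C double bond in the chain gives the infix -ene-.
Choose the numbering such that numbering from this end puts the double bond at C-4 rather than C-5.
That gives the double bond between C-4 and C-5; an iodo group at C-5; a methyl group at C-3.
Prefixes are listed alphabetically: iodo, methyl.
The name is 5-iodo-3-methylnon-4-ene.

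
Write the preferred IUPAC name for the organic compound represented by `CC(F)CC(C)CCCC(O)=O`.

The longest chain bearing the –COOH group is 8 carbons long (octane).
The highest-priority functional group is a carboxylic acid (terminal –COOH), so the name ends in -oic acid.
Choose the numbering such that the carboxylic acid carbon is C-1 by definition.
This places a fluoro group at C-7; a methyl group at C-5.
The substituents are ordered alphabetically, ignoring any di-/tri- multipliers.
The name is 7-fluoro-5-methyloctanoic acid.

7-fluoro-5-methyloctanoic acid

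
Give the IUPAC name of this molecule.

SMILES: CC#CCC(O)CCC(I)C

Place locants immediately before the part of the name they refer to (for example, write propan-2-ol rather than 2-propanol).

8-iodonon-2-yn-5-ol

The longest carbon chain that includes the –OH group and the multiple bond has 9 carbons, so the parent hydride is nonane.
The highest-priority functional group is an alcohol (–OH), so the name ends in -ol.
There is one C≡C triple bond, indicated by the ending -yne.
Number the chain so that numbering from this end puts the triple bond at C-2 rather than C-7.
That gives the hydroxyl at C-5; the triple bond between C-2 and C-3; an iodo group at C-8.
Putting it together: 8-iodonon-2-yn-5-ol.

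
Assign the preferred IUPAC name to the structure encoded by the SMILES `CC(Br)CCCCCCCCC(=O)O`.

Counting along the main chain through the –COOH group gives 11 carbons: the parent is undecane.
The highest-priority functional group is a carboxylic acid (terminal –COOH), so the name ends in -oic acid.
Choose the numbering such that the carboxylic acid carbon is C-1 by definition.
This places a bromo group at C-10.
Assembling the pieces gives 10-bromoundecanoic acid.

10-bromoundecanoic acid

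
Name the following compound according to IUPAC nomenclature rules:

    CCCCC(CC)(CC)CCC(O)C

The longest chain bearing the –OH group is 9 carbons long (nonane).
The principal characteristic group is an alcohol (–OH), named with the suffix -ol.
Number the chain so that numbering from this end puts the hydroxyl group at C-2 rather than C-8.
That gives the hydroxyl at C-2; two ethyl groups at C-5.
The name is 5,5-diethylnonan-2-ol.

5,5-diethylnonan-2-ol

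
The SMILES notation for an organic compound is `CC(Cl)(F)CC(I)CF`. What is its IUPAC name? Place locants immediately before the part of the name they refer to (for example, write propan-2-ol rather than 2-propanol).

4-chloro-1,4-difluoro-2-iodopentane

The longest continuous carbon chain has 5 atoms, so the parent hydride is pentane.
Number the chain so that the substituent locant set {1,2,4,4} is lower than {2,2,4,5} at the first point of difference.
With this numbering: a chloro group at C-4; fluoro groups at C-1 and C-4; an iodo group at C-2.
Substituent prefixes are cited in alphabetical order (multiplying prefixes like di-/tri- are ignored for ordering).
The name is 4-chloro-1,4-difluoro-2-iodopentane.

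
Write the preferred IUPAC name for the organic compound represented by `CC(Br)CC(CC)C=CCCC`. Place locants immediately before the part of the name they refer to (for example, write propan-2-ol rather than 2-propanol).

8-bromo-6-ethylnon-4-ene

Counting along the main chain through the multiple bond gives 9 carbons: the parent is nonane.
There is one C=C double bond, indicated by the ending -ene.
The numbering direction is chosen so that numbering from this end puts the double bond at C-4 rather than C-5.
That gives the double bond between C-4 and C-5; a bromo group at C-8; an ethyl group at C-6.
Prefixes are listed alphabetically: bromo, ethyl.
The name is 8-bromo-6-ethylnon-4-ene.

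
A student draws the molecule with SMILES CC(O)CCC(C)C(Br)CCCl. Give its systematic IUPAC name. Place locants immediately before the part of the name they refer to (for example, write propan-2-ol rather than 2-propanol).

6-bromo-8-chloro-5-methyloctan-2-ol

The longest chain bearing the –OH group is 8 carbons long (octane).
The principal characteristic group is an alcohol (–OH), named with the suffix -ol.
Number the chain so that numbering from this end puts the hydroxyl group at C-2 rather than C-7.
This places the hydroxyl at C-2; a bromo group at C-6; a chloro group at C-8; a methyl group at C-5.
Prefixes are listed alphabetically: bromo, chloro, methyl.
The name is 6-bromo-8-chloro-5-methyloctan-2-ol.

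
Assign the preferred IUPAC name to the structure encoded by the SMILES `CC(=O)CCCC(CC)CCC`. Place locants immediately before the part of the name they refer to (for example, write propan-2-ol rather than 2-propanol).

The longest chain bearing the carbonyl is 9 carbons long (nonane).
The highest-priority functional group is a ketone (C=O on an internal carbon), so the name ends in -one.
Number the chain so that numbering from this end puts the carbonyl group at C-2 rather than C-8.
This places the carbonyl at C-2; an ethyl group at C-6.
The name is 6-ethylnonan-2-one.

6-ethylnonan-2-one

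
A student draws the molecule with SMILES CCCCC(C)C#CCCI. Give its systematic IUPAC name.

The longest carbon chain that includes the multiple bond has 9 carbons, so the parent hydride is nonane.
The chain contains a C≡C triple bond, so the unsaturation ending is -yne.
Choose the numbering such that numbering from this end puts the triple bond at C-3 rather than C-6.
That gives the triple bond between C-3 and C-4; an iodo group at C-1; a methyl group at C-5.
Prefixes are listed alphabetically: iodo, methyl.
Putting it together: 1-iodo-5-methylnon-3-yne.

1-iodo-5-methylnon-3-yne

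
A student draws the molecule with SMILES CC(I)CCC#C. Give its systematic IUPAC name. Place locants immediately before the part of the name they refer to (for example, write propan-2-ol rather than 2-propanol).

The longest chain bearing the multiple bond is 6 carbons long (hexane).
There is one C≡C triple bond, indicated by the ending -yne.
Number the chain so that numbering from this end puts the triple bond at C-1 rather than C-5.
This places the triple bond between C-1 and C-2; an iodo group at C-5.
Putting it together: 5-iodohex-1-yne.

5-iodohex-1-yne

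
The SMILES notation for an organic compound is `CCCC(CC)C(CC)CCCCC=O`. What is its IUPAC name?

6,7-diethyldecanal

The longest chain bearing the –CHO group is 10 carbons long (decane).
An aldehyde (terminal –CHO) is the principal characteristic group, giving the suffix -al.
Choose the numbering such that the aldehyde carbon is C-1 by definition.
This places ethyl groups at C-6 and C-7.
The name is 6,7-diethyldecanal.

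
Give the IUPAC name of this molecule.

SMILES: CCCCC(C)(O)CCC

The longest carbon chain that includes the –OH group has 8 carbons, so the parent hydride is octane.
An alcohol (–OH) is the principal characteristic group, giving the suffix -ol.
Number the chain so that numbering from this end puts the hydroxyl group at C-4 rather than C-5.
With this numbering: the hydroxyl at C-4; a methyl group at C-4.
Assembling the pieces gives 4-methyloctan-4-ol.

4-methyloctan-4-ol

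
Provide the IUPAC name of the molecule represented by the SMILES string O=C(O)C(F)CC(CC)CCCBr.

7-bromo-4-ethyl-2-fluoroheptanoic acid

Counting along the main chain through the –COOH group gives 7 carbons: the parent is heptane.
A carboxylic acid (terminal –COOH) is the principal characteristic group, giving the suffix -oic acid.
Choose the numbering such that the carboxylic acid carbon is C-1 by definition.
This places a bromo group at C-7; an ethyl group at C-4; a fluoro group at C-2.
Prefixes are listed alphabetically: bromo, ethyl, fluoro.
The name is 7-bromo-4-ethyl-2-fluoroheptanoic acid.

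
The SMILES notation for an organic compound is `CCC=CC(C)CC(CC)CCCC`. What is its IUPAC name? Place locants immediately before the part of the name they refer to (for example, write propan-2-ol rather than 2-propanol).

7-ethyl-5-methylundec-3-ene

The longest chain bearing the multiple bond is 11 carbons long (undecane).
A C=C double bond in the chain gives the infix -ene-.
The numbering direction is chosen so that numbering from this end puts the double bond at C-3 rather than C-8.
With this numbering: the double bond between C-3 and C-4; an ethyl group at C-7; a methyl group at C-5.
The substituents are ordered alphabetically, ignoring any di-/tri- multipliers.
The name is 7-ethyl-5-methylundec-3-ene.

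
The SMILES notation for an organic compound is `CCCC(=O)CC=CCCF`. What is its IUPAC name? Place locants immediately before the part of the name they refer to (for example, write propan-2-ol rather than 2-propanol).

9-fluoronon-6-en-4-one

Counting along the main chain through the carbonyl and the multiple bond gives 9 carbons: the parent is nonane.
A ketone (C=O on an internal carbon) is the principal characteristic group, giving the suffix -one.
There is one C=C double bond, indicated by the ending -ene.
Choose the numbering such that numbering from this end puts the carbonyl group at C-4 rather than C-6.
With this numbering: the carbonyl at C-4; the double bond between C-6 and C-7; a fluoro group at C-9.
Putting it together: 9-fluoronon-6-en-4-one.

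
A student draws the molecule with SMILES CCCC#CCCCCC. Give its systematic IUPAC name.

dec-4-yne

The longest carbon chain that includes the multiple bond has 10 carbons, so the parent hydride is decane.
There is one C≡C triple bond, indicated by the ending -yne.
Choose the numbering such that numbering from this end puts the triple bond at C-4 rather than C-6.
With this numbering: the triple bond between C-4 and C-5.
Assembling the pieces gives dec-4-yne.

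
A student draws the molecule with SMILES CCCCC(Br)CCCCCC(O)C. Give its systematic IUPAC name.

8-bromododecan-2-ol

The longest chain bearing the –OH group is 12 carbons long (dodecane).
The principal characteristic group is an alcohol (–OH), named with the suffix -ol.
Choose the numbering such that numbering from this end puts the hydroxyl group at C-2 rather than C-11.
With this numbering: the hydroxyl at C-2; a bromo group at C-8.
The name is 8-bromododecan-2-ol.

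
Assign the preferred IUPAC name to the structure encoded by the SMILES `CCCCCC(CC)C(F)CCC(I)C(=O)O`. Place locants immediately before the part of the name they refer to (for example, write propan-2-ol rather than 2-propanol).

The longest chain bearing the –COOH group is 11 carbons long (undecane).
The highest-priority functional group is a carboxylic acid (terminal –COOH), so the name ends in -oic acid.
The numbering direction is chosen so that the carboxylic acid carbon is C-1 by definition.
With this numbering: an ethyl group at C-6; a fluoro group at C-5; an iodo group at C-2.
Prefixes are listed alphabetically: ethyl, fluoro, iodo.
Assembling the pieces gives 6-ethyl-5-fluoro-2-iodoundecanoic acid.

6-ethyl-5-fluoro-2-iodoundecanoic acid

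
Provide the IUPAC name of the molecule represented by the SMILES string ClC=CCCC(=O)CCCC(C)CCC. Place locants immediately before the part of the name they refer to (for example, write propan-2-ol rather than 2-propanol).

The longest chain bearing the carbonyl and the multiple bond is 12 carbons long (dodecane).
A ketone (C=O on an internal carbon) is the principal characteristic group, giving the suffix -one.
The chain contains a C=C double bond, so the unsaturation ending is -ene.
Number the chain so that numbering from this end puts the carbonyl group at C-5 rather than C-8.
That gives the carbonyl at C-5; the double bond between C-1 and C-2; a chloro group at C-1; a methyl group at C-9.
Prefixes are listed alphabetically: chloro, methyl.
Assembling the pieces gives 1-chloro-9-methyldodec-1-en-5-one.

1-chloro-9-methyldodec-1-en-5-one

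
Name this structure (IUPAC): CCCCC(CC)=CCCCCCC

The longest chain bearing the multiple bond is 12 carbons long (dodecane).
The chain contains a C=C double bond, so the unsaturation ending is -ene.
Choose the numbering such that numbering from this end puts the double bond at C-5 rather than C-7.
With this numbering: the double bond between C-5 and C-6; an ethyl group at C-5.
Assembling the pieces gives 5-ethyldodec-5-ene.

5-ethyldodec-5-ene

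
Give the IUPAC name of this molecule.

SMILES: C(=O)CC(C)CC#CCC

Counting along the main chain through the –CHO group and the multiple bond gives 8 carbons: the parent is octane.
An aldehyde (terminal –CHO) is the principal characteristic group, giving the suffix -al.
There is one C≡C triple bond, indicated by the ending -yne.
The numbering direction is chosen so that the aldehyde carbon is C-1 by definition.
This places the triple bond between C-5 and C-6; a methyl group at C-3.
Assembling the pieces gives 3-methyloct-5-ynal.

3-methyloct-5-ynal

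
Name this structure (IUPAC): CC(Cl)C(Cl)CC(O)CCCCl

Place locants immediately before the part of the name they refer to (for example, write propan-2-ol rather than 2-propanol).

Counting along the main chain through the –OH group gives 8 carbons: the parent is octane.
An alcohol (–OH) is the principal characteristic group, giving the suffix -ol.
Number the chain so that numbering from this end puts the hydroxyl group at C-4 rather than C-5.
With this numbering: the hydroxyl at C-4; chloro groups at C-1 and C-6 and C-7.
Assembling the pieces gives 1,6,7-trichlorooctan-4-ol.

1,6,7-trichlorooctan-4-ol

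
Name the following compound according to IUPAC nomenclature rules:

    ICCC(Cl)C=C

The longest chain bearing the multiple bond is 5 carbons long (pentane).
A C=C double bond in the chain gives the infix -ene-.
The numbering direction is chosen so that numbering from this end puts the double bond at C-1 rather than C-4.
This places the double bond between C-1 and C-2; a chloro group at C-3; an iodo group at C-5.
Substituent prefixes are cited in alphabetical order (multiplying prefixes like di-/tri- are ignored for ordering).
Putting it together: 3-chloro-5-iodopent-1-ene.

3-chloro-5-iodopent-1-ene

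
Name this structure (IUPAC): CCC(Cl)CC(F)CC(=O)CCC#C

Counting along the main chain through the carbonyl and the multiple bond gives 11 carbons: the parent is undecane.
A ketone (C=O on an internal carbon) is the principal characteristic group, giving the suffix -one.
The chain contains a C≡C triple bond, so the unsaturation ending is -yne.
The numbering direction is chosen so that numbering from this end puts the carbonyl group at C-5 rather than C-7.
That gives the carbonyl at C-5; the triple bond between C-1 and C-2; a chloro group at C-9; a fluoro group at C-7.
The substituents are ordered alphabetically, ignoring any di-/tri- multipliers.
The name is 9-chloro-7-fluoroundec-1-yn-5-one.

9-chloro-7-fluoroundec-1-yn-5-one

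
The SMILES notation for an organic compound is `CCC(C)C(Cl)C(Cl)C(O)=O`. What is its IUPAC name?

The longest carbon chain that includes the –COOH group has 6 carbons, so the parent hydride is hexane.
A carboxylic acid (terminal –COOH) is the principal characteristic group, giving the suffix -oic acid.
The numbering direction is chosen so that the carboxylic acid carbon is C-1 by definition.
That gives chloro groups at C-2 and C-3; a methyl group at C-4.
Substituent prefixes are cited in alphabetical order (multiplying prefixes like di-/tri- are ignored for ordering).
Assembling the pieces gives 2,3-dichloro-4-methylhexanoic acid.

2,3-dichloro-4-methylhexanoic acid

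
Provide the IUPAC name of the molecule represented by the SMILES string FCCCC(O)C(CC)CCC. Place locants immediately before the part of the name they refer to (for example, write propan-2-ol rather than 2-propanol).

The longest carbon chain that includes the –OH group has 8 carbons, so the parent hydride is octane.
An alcohol (–OH) is the principal characteristic group, giving the suffix -ol.
Choose the numbering such that numbering from this end puts the hydroxyl group at C-4 rather than C-5.
That gives the hydroxyl at C-4; an ethyl group at C-5; a fluoro group at C-1.
Substituent prefixes are cited in alphabetical order (multiplying prefixes like di-/tri- are ignored for ordering).
Putting it together: 5-ethyl-1-fluorooctan-4-ol.

5-ethyl-1-fluorooctan-4-ol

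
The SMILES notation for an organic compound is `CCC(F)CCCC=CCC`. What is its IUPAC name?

The longest chain bearing the multiple bond is 10 carbons long (decane).
A C=C double bond in the chain gives the infix -ene-.
The numbering direction is chosen so that numbering from this end puts the double bond at C-3 rather than C-7.
With this numbering: the double bond between C-3 and C-4; a fluoro group at C-8.
Assembling the pieces gives 8-fluorodec-3-ene.

8-fluorodec-3-ene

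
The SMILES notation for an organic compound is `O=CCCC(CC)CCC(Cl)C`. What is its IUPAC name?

7-chloro-4-ethyloctanal

The longest carbon chain that includes the –CHO group has 8 carbons, so the parent hydride is octane.
The principal characteristic group is an aldehyde (terminal –CHO), named with the suffix -al.
The numbering direction is chosen so that the aldehyde carbon is C-1 by definition.
That gives a chloro group at C-7; an ethyl group at C-4.
Prefixes are listed alphabetically: chloro, ethyl.
Putting it together: 7-chloro-4-ethyloctanal.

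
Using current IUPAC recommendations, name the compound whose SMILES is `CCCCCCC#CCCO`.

The longest carbon chain that includes the –OH group and the multiple bond has 10 carbons, so the parent hydride is decane.
The principal characteristic group is an alcohol (–OH), named with the suffix -ol.
A C≡C triple bond in the chain gives the infix -yne-.
Number the chain so that numbering from this end puts the hydroxyl group at C-1 rather than C-10.
With this numbering: the hydroxyl at C-1; the triple bond between C-3 and C-4.
Putting it together: dec-3-yn-1-ol.

dec-3-yn-1-ol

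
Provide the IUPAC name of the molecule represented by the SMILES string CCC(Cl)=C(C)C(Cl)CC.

The longest carbon chain that includes the multiple bond has 7 carbons, so the parent hydride is heptane.
There is one C=C double bond, indicated by the ending -ene.
Number the chain so that numbering from this end puts the double bond at C-3 rather than C-4.
With this numbering: the double bond between C-3 and C-4; chloro groups at C-3 and C-5; a methyl group at C-4.
Prefixes are listed alphabetically: chloro, methyl.
The name is 3,5-dichloro-4-methylhept-3-ene.

3,5-dichloro-4-methylhept-3-ene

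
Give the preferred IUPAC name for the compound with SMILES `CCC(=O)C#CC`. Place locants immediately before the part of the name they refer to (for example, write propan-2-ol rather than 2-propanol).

hex-4-yn-3-one

The longest chain bearing the carbonyl and the multiple bond is 6 carbons long (hexane).
A ketone (C=O on an internal carbon) is the principal characteristic group, giving the suffix -one.
There is one C≡C triple bond, indicated by the ending -yne.
The numbering direction is chosen so that numbering from this end puts the carbonyl group at C-3 rather than C-4.
This places the carbonyl at C-3; the triple bond between C-4 and C-5.
Putting it together: hex-4-yn-3-one.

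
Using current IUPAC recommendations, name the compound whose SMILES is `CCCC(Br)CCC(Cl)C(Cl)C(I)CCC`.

The longest carbon chain is 12 atoms: the parent is dodecane.
Choose the numbering such that the substituent locant set {4,5,6,9} is lower than {4,7,8,9} at the first point of difference.
That gives a bromo group at C-9; chloro groups at C-5 and C-6; an iodo group at C-4.
The substituents are ordered alphabetically, ignoring any di-/tri- multipliers.
Assembling the pieces gives 9-bromo-5,6-dichloro-4-iodododecane.

9-bromo-5,6-dichloro-4-iodododecane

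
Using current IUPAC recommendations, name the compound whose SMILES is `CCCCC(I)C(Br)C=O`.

Counting along the main chain through the –CHO group gives 7 carbons: the parent is heptane.
An aldehyde (terminal –CHO) is the principal characteristic group, giving the suffix -al.
Number the chain so that the aldehyde carbon is C-1 by definition.
That gives a bromo group at C-2; an iodo group at C-3.
Prefixes are listed alphabetically: bromo, iodo.
The name is 2-bromo-3-iodoheptanal.

2-bromo-3-iodoheptanal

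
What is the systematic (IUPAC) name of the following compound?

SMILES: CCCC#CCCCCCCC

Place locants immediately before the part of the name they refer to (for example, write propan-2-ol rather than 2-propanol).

The longest carbon chain that includes the multiple bond has 12 carbons, so the parent hydride is dodecane.
The chain contains a C≡C triple bond, so the unsaturation ending is -yne.
The numbering direction is chosen so that numbering from this end puts the triple bond at C-4 rather than C-8.
With this numbering: the triple bond between C-4 and C-5.
Putting it together: dodec-4-yne.

dodec-4-yne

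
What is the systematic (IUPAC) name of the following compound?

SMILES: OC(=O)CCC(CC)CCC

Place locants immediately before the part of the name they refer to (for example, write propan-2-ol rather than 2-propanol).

4-ethylheptanoic acid

Counting along the main chain through the –COOH group gives 7 carbons: the parent is heptane.
The principal characteristic group is a carboxylic acid (terminal –COOH), named with the suffix -oic acid.
The numbering direction is chosen so that the carboxylic acid carbon is C-1 by definition.
That gives an ethyl group at C-4.
Assembling the pieces gives 4-ethylheptanoic acid.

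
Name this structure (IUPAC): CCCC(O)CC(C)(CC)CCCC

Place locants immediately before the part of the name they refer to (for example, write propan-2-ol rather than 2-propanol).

6-ethyl-6-methyldecan-4-ol

Counting along the main chain through the –OH group gives 10 carbons: the parent is decane.
An alcohol (–OH) is the principal characteristic group, giving the suffix -ol.
Number the chain so that numbering from this end puts the hydroxyl group at C-4 rather than C-7.
With this numbering: the hydroxyl at C-4; an ethyl group at C-6; a methyl group at C-6.
Substituent prefixes are cited in alphabetical order (multiplying prefixes like di-/tri- are ignored for ordering).
Assembling the pieces gives 6-ethyl-6-methyldecan-4-ol.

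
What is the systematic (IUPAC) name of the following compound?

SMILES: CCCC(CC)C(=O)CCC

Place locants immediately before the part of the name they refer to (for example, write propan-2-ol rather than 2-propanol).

The longest carbon chain that includes the carbonyl has 8 carbons, so the parent hydride is octane.
A ketone (C=O on an internal carbon) is the principal characteristic group, giving the suffix -one.
Number the chain so that numbering from this end puts the carbonyl group at C-4 rather than C-5.
This places the carbonyl at C-4; an ethyl group at C-5.
The name is 5-ethyloctan-4-one.

5-ethyloctan-4-one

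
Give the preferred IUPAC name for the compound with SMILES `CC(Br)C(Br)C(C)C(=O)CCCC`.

2,3-dibromo-4-methylnonan-5-one

Counting along the main chain through the carbonyl gives 9 carbons: the parent is nonane.
The principal characteristic group is a ketone (C=O on an internal carbon), named with the suffix -one.
The numbering direction is chosen so that the substituent locant set {2,3,4} is lower than {6,7,8} at the first point of difference.
With this numbering: the carbonyl at C-5; bromo groups at C-2 and C-3; a methyl group at C-4.
The substituents are ordered alphabetically, ignoring any di-/tri- multipliers.
Putting it together: 2,3-dibromo-4-methylnonan-5-one.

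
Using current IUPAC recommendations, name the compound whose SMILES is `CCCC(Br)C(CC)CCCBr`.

1,5-dibromo-4-ethyloctane

The parent chain contains 8 carbons (octane).
Choose the numbering such that the substituent locant set {1,4,5} is lower than {4,5,8} at the first point of difference.
This places bromo groups at C-1 and C-5; an ethyl group at C-4.
Substituent prefixes are cited in alphabetical order (multiplying prefixes like di-/tri- are ignored for ordering).
Assembling the pieces gives 1,5-dibromo-4-ethyloctane.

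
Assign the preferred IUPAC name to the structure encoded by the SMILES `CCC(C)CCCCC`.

3-methyloctane

The parent chain contains 8 carbons (octane).
Number the chain so that the substituent locant set {3} is lower than {6} at the first point of difference.
That gives a methyl group at C-3.
The name is 3-methyloctane.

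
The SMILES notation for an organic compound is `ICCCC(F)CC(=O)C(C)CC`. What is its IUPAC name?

6-fluoro-9-iodo-3-methylnonan-4-one

The longest carbon chain that includes the carbonyl has 9 carbons, so the parent hydride is nonane.
A ketone (C=O on an internal carbon) is the principal characteristic group, giving the suffix -one.
Number the chain so that numbering from this end puts the carbonyl group at C-4 rather than C-6.
With this numbering: the carbonyl at C-4; a fluoro group at C-6; an iodo group at C-9; a methyl group at C-3.
The substituents are ordered alphabetically, ignoring any di-/tri- multipliers.
The name is 6-fluoro-9-iodo-3-methylnonan-4-one.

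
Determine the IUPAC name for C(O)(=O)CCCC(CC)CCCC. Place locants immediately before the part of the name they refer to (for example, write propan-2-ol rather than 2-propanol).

Counting along the main chain through the –COOH group gives 9 carbons: the parent is nonane.
The highest-priority functional group is a carboxylic acid (terminal –COOH), so the name ends in -oic acid.
Number the chain so that the carboxylic acid carbon is C-1 by definition.
With this numbering: an ethyl group at C-5.
The name is 5-ethylnonanoic acid.

5-ethylnonanoic acid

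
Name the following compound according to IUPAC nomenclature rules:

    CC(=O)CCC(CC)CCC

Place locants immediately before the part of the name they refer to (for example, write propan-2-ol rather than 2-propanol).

5-ethyloctan-2-one

The longest carbon chain that includes the carbonyl has 8 carbons, so the parent hydride is octane.
The principal characteristic group is a ketone (C=O on an internal carbon), named with the suffix -one.
The numbering direction is chosen so that numbering from this end puts the carbonyl group at C-2 rather than C-7.
That gives the carbonyl at C-2; an ethyl group at C-5.
Assembling the pieces gives 5-ethyloctan-2-one.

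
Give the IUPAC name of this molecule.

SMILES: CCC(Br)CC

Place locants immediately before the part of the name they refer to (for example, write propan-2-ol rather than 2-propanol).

3-bromopentane

The longest carbon chain is 5 atoms: the parent is pentane.
Numbering from either end gives identical locants here.
With this numbering: a bromo group at C-3.
Putting it together: 3-bromopentane.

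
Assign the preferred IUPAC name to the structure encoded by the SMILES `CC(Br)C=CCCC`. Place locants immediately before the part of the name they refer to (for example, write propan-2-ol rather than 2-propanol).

The longest chain bearing the multiple bond is 7 carbons long (heptane).
The chain contains a C=C double bond, so the unsaturation ending is -ene.
The numbering direction is chosen so that numbering from this end puts the double bond at C-3 rather than C-4.
With this numbering: the double bond between C-3 and C-4; a bromo group at C-2.
Assembling the pieces gives 2-bromohept-3-ene.

2-bromohept-3-ene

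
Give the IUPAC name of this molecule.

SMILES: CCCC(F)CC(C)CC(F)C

2,6-difluoro-4-methylnonane

The parent chain contains 9 carbons (nonane).
Number the chain so that the substituent locant set {2,4,6} is lower than {4,6,8} at the first point of difference.
That gives fluoro groups at C-2 and C-6; a methyl group at C-4.
Prefixes are listed alphabetically: fluoro, methyl.
Putting it together: 2,6-difluoro-4-methylnonane.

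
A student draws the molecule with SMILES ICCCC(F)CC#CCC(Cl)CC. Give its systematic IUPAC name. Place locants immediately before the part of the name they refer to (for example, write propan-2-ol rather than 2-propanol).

3-chloro-8-fluoro-11-iodoundec-5-yne

Counting along the main chain through the multiple bond gives 11 carbons: the parent is undecane.
A C≡C triple bond in the chain gives the infix -yne-.
Choose the numbering such that numbering from this end puts the triple bond at C-5 rather than C-6.
That gives the triple bond between C-5 and C-6; a chloro group at C-3; a fluoro group at C-8; an iodo group at C-11.
The substituents are ordered alphabetically, ignoring any di-/tri- multipliers.
Assembling the pieces gives 3-chloro-8-fluoro-11-iodoundec-5-yne.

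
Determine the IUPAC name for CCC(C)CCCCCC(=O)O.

The longest chain bearing the –COOH group is 9 carbons long (nonane).
The principal characteristic group is a carboxylic acid (terminal –COOH), named with the suffix -oic acid.
Choose the numbering such that the carboxylic acid carbon is C-1 by definition.
This places a methyl group at C-7.
Putting it together: 7-methylnonanoic acid.

7-methylnonanoic acid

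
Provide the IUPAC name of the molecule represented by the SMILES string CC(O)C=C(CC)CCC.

The longest chain bearing the –OH group and the multiple bond is 7 carbons long (heptane).
The highest-priority functional group is an alcohol (–OH), so the name ends in -ol.
A C=C double bond in the chain gives the infix -ene-.
The numbering direction is chosen so that numbering from this end puts the hydroxyl group at C-2 rather than C-6.
That gives the hydroxyl at C-2; the double bond between C-3 and C-4; an ethyl group at C-4.
The name is 4-ethylhept-3-en-2-ol.

4-ethylhept-3-en-2-ol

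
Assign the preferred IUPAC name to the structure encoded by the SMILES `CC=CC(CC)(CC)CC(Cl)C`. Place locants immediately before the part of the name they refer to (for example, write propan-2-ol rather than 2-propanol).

The longest chain bearing the multiple bond is 7 carbons long (heptane).
A C=C double bond in the chain gives the infix -ene-.
The numbering direction is chosen so that numbering from this end puts the double bond at C-2 rather than C-5.
This places the double bond between C-2 and C-3; a chloro group at C-6; two ethyl groups at C-4.
Prefixes are listed alphabetically: chloro, ethyl.
Putting it together: 6-chloro-4,4-diethylhept-2-ene.

6-chloro-4,4-diethylhept-2-ene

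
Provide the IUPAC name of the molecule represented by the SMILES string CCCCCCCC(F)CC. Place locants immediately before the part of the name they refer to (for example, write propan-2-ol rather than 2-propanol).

The longest carbon chain is 10 atoms: the parent is decane.
Number the chain so that the substituent locant set {3} is lower than {8} at the first point of difference.
This places a fluoro group at C-3.
The name is 3-fluorodecane.

3-fluorodecane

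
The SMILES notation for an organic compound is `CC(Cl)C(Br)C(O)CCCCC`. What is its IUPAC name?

3-bromo-2-chlorononan-4-ol

Counting along the main chain through the –OH group gives 9 carbons: the parent is nonane.
The highest-priority functional group is an alcohol (–OH), so the name ends in -ol.
Number the chain so that numbering from this end puts the hydroxyl group at C-4 rather than C-6.
This places the hydroxyl at C-4; a bromo group at C-3; a chloro group at C-2.
The substituents are ordered alphabetically, ignoring any di-/tri- multipliers.
Putting it together: 3-bromo-2-chlorononan-4-ol.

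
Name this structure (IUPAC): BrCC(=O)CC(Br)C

1,4-dibromopentan-2-one

Counting along the main chain through the carbonyl gives 5 carbons: the parent is pentane.
A ketone (C=O on an internal carbon) is the principal characteristic group, giving the suffix -one.
The numbering direction is chosen so that numbering from this end puts the carbonyl group at C-2 rather than C-4.
That gives the carbonyl at C-2; bromo groups at C-1 and C-4.
Putting it together: 1,4-dibromopentan-2-one.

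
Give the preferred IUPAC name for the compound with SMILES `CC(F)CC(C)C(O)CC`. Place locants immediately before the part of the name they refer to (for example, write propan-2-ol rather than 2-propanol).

The longest chain bearing the –OH group is 7 carbons long (heptane).
The highest-priority functional group is an alcohol (–OH), so the name ends in -ol.
Number the chain so that numbering from this end puts the hydroxyl group at C-3 rather than C-5.
With this numbering: the hydroxyl at C-3; a fluoro group at C-6; a methyl group at C-4.
The substituents are ordered alphabetically, ignoring any di-/tri- multipliers.
The name is 6-fluoro-4-methylheptan-3-ol.

6-fluoro-4-methylheptan-3-ol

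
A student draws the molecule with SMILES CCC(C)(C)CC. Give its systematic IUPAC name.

The longest continuous carbon chain has 5 atoms, so the parent hydride is pentane.
The molecule is symmetric, so either numbering direction gives the same locants.
That gives two methyl groups at C-3.
Putting it together: 3,3-dimethylpentane.

3,3-dimethylpentane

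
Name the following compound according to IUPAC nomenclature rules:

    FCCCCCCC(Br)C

The longest continuous carbon chain has 8 atoms, so the parent hydride is octane.
Number the chain so that the substituent locant set {1,7} is lower than {2,8} at the first point of difference.
That gives a bromo group at C-7; a fluoro group at C-1.
Substituent prefixes are cited in alphabetical order (multiplying prefixes like di-/tri- are ignored for ordering).
Putting it together: 7-bromo-1-fluorooctane.

7-bromo-1-fluorooctane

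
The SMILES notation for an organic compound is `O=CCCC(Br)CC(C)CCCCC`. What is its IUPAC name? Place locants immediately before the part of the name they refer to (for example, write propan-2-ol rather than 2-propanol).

The longest carbon chain that includes the –CHO group has 11 carbons, so the parent hydride is undecane.
An aldehyde (terminal –CHO) is the principal characteristic group, giving the suffix -al.
Choose the numbering such that the aldehyde carbon is C-1 by definition.
With this numbering: a bromo group at C-4; a methyl group at C-6.
The substituents are ordered alphabetically, ignoring any di-/tri- multipliers.
Putting it together: 4-bromo-6-methylundecanal.

4-bromo-6-methylundecanal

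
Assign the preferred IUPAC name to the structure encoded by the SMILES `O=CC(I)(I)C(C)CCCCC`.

2,2-diiodo-3-methyloctanal

Counting along the main chain through the –CHO group gives 8 carbons: the parent is octane.
An aldehyde (terminal –CHO) is the principal characteristic group, giving the suffix -al.
Choose the numbering such that the aldehyde carbon is C-1 by definition.
This places two iodo groups at C-2; a methyl group at C-3.
The substituents are ordered alphabetically, ignoring any di-/tri- multipliers.
Assembling the pieces gives 2,2-diiodo-3-methyloctanal.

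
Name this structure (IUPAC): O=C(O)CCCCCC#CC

non-7-ynoic acid

The longest carbon chain that includes the –COOH group and the multiple bond has 9 carbons, so the parent hydride is nonane.
The principal characteristic group is a carboxylic acid (terminal –COOH), named with the suffix -oic acid.
The chain contains a C≡C triple bond, so the unsaturation ending is -yne.
Number the chain so that the carboxylic acid carbon is C-1 by definition.
That gives the triple bond between C-7 and C-8.
The name is non-7-ynoic acid.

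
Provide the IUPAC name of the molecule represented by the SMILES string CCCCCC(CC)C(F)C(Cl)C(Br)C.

The longest continuous carbon chain has 10 atoms, so the parent hydride is decane.
The numbering direction is chosen so that the substituent locant set {2,3,4,5} is lower than {6,7,8,9} at the first point of difference.
This places a bromo group at C-2; a chloro group at C-3; an ethyl group at C-5; a fluoro group at C-4.
Prefixes are listed alphabetically: bromo, chloro, ethyl, fluoro.
Assembling the pieces gives 2-bromo-3-chloro-5-ethyl-4-fluorodecane.

2-bromo-3-chloro-5-ethyl-4-fluorodecane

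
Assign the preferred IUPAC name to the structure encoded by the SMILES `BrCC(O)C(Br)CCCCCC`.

1,3-dibromononan-2-ol

The longest carbon chain that includes the –OH group has 9 carbons, so the parent hydride is nonane.
The highest-priority functional group is an alcohol (–OH), so the name ends in -ol.
Number the chain so that numbering from this end puts the hydroxyl group at C-2 rather than C-8.
This places the hydroxyl at C-2; bromo groups at C-1 and C-3.
Assembling the pieces gives 1,3-dibromononan-2-ol.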